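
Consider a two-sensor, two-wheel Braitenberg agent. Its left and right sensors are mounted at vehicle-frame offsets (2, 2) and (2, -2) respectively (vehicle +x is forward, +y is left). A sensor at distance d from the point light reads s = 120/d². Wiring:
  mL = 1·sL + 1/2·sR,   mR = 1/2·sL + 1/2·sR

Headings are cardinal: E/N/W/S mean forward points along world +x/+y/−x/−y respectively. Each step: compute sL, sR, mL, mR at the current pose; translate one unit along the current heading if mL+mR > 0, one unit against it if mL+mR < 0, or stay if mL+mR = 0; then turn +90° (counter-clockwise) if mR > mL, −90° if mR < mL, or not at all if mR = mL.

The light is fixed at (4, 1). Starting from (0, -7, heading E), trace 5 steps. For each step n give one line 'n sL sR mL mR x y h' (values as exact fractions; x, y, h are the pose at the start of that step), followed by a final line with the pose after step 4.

n=0: pose=(0,-7,E); sL=3, sR=15/13; mL=93/26, mR=27/13; mL+mR=147/26 → advance +1; mR−mL=-3/2 → turn -1·90°
n=1: pose=(1,-7,S); sL=120/101, sR=24/25; mL=4212/2525, mR=2712/2525; mL+mR=6924/2525 → advance +1; mR−mL=-60/101 → turn -1·90°
n=2: pose=(1,-8,W); sL=60/73, sR=60/37; mL=4410/2701, mR=3300/2701; mL+mR=7710/2701 → advance +1; mR−mL=-30/73 → turn -1·90°
n=3: pose=(0,-8,N); sL=24/17, sR=120/53; mL=2292/901, mR=1656/901; mL+mR=3948/901 → advance +1; mR−mL=-12/17 → turn -1·90°
n=4: pose=(0,-7,E); sL=3, sR=15/13; mL=93/26, mR=27/13; mL+mR=147/26 → advance +1; mR−mL=-3/2 → turn -1·90°

0 3 15/13 93/26 27/13 0 -7 E
1 120/101 24/25 4212/2525 2712/2525 1 -7 S
2 60/73 60/37 4410/2701 3300/2701 1 -8 W
3 24/17 120/53 2292/901 1656/901 0 -8 N
4 3 15/13 93/26 27/13 0 -7 E
final 1 -7 S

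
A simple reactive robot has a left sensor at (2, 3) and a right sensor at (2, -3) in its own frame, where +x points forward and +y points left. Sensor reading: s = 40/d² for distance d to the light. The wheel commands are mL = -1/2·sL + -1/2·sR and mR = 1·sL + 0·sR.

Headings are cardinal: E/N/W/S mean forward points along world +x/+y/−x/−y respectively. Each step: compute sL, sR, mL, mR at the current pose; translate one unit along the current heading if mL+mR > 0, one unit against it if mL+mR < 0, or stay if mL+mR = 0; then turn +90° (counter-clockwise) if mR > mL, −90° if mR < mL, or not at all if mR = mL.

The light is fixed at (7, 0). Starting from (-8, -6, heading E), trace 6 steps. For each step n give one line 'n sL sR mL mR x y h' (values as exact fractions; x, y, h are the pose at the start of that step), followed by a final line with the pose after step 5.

n=0: pose=(-8,-6,E); sL=20/89, sR=4/25; mL=-428/2225, mR=20/89; mL+mR=72/2225 → advance +1; mR−mL=928/2225 → turn +1·90°
n=1: pose=(-7,-6,N); sL=8/61, sR=40/137; mL=-1768/8357, mR=8/61; mL+mR=-672/8357 → advance -1; mR−mL=2864/8357 → turn +1·90°
n=2: pose=(-7,-7,W); sL=10/89, sR=5/34; mL=-785/6052, mR=10/89; mL+mR=-105/6052 → advance -1; mR−mL=1465/6052 → turn +1·90°
n=3: pose=(-6,-7,S); sL=40/181, sR=40/337; mL=-10360/60997, mR=40/181; mL+mR=3120/60997 → advance +1; mR−mL=23840/60997 → turn +1·90°
n=4: pose=(-6,-8,E); sL=20/73, sR=20/121; mL=-1940/8833, mR=20/73; mL+mR=480/8833 → advance +1; mR−mL=4360/8833 → turn +1·90°
n=5: pose=(-5,-8,N); sL=40/261, sR=40/117; mL=-280/1131, mR=40/261; mL+mR=-320/3393 → advance -1; mR−mL=1360/3393 → turn +1·90°

0 20/89 4/25 -428/2225 20/89 -8 -6 E
1 8/61 40/137 -1768/8357 8/61 -7 -6 N
2 10/89 5/34 -785/6052 10/89 -7 -7 W
3 40/181 40/337 -10360/60997 40/181 -6 -7 S
4 20/73 20/121 -1940/8833 20/73 -6 -8 E
5 40/261 40/117 -280/1131 40/261 -5 -8 N
final -5 -9 W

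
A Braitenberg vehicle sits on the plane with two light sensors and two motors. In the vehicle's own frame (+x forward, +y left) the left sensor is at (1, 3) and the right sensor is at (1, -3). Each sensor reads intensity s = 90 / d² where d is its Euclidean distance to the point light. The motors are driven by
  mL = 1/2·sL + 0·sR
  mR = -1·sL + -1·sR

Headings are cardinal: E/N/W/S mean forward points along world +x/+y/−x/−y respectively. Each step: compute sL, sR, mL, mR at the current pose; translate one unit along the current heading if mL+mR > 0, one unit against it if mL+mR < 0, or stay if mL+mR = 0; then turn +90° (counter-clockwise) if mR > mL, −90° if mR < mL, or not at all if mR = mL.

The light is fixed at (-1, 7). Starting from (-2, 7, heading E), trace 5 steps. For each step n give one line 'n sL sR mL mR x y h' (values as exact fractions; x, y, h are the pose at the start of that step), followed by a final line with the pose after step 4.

n=0: pose=(-2,7,E); sL=10, sR=10; mL=5, mR=-20; mL+mR=-15 → advance -1; mR−mL=-25 → turn -1·90°
n=1: pose=(-3,7,S); sL=45, sR=45/13; mL=45/2, mR=-630/13; mL+mR=-675/26 → advance -1; mR−mL=-1845/26 → turn -1·90°
n=2: pose=(-3,8,W); sL=90/13, sR=18/5; mL=45/13, mR=-684/65; mL+mR=-459/65 → advance -1; mR−mL=-909/65 → turn -1·90°
n=3: pose=(-2,8,N); sL=9/2, sR=45/4; mL=9/4, mR=-63/4; mL+mR=-27/2 → advance -1; mR−mL=-18 → turn -1·90°
n=4: pose=(-2,7,E); sL=10, sR=10; mL=5, mR=-20; mL+mR=-15 → advance -1; mR−mL=-25 → turn -1·90°

0 10 10 5 -20 -2 7 E
1 45 45/13 45/2 -630/13 -3 7 S
2 90/13 18/5 45/13 -684/65 -3 8 W
3 9/2 45/4 9/4 -63/4 -2 8 N
4 10 10 5 -20 -2 7 E
final -3 7 S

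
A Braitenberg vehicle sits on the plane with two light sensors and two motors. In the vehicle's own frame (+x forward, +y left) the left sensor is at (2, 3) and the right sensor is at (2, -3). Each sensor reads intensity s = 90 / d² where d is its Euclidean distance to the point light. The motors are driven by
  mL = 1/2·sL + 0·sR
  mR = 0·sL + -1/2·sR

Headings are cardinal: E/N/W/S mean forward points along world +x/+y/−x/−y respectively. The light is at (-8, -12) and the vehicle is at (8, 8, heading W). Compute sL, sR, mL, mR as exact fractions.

left sensor world pos  = (6, 5); dL² = 485
right sensor world pos = (6, 11); dR² = 725
sL = 90/485 = 18/97
sR = 90/725 = 18/145
mL = 1/2·sL + 0·sR = 9/97
mR = 0·sL + -1/2·sR = -9/145

18/97 18/145 9/97 -9/145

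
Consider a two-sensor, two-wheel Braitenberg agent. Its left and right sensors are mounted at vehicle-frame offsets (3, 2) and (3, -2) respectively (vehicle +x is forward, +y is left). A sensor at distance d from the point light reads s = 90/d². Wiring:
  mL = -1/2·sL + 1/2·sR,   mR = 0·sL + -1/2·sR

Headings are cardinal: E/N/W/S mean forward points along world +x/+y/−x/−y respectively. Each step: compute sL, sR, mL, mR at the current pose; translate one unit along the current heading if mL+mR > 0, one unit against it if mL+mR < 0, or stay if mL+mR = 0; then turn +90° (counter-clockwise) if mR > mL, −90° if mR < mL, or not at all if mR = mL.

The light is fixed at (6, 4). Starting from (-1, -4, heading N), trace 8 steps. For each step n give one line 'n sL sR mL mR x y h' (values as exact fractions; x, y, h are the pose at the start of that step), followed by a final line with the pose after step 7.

n=0: pose=(-1,-4,N); sL=45/53, sR=9/5; mL=126/265, mR=-9/10; mL+mR=-45/106 → advance -1; mR−mL=-729/530 → turn -1·90°
n=1: pose=(-1,-5,E); sL=18/13, sR=90/137; mL=-648/1781, mR=-45/137; mL+mR=-9/13 → advance -1; mR−mL=63/1781 → turn +1·90°
n=2: pose=(-2,-5,N); sL=45/68, sR=5/4; mL=5/17, mR=-5/8; mL+mR=-45/136 → advance -1; mR−mL=-125/136 → turn -1·90°
n=3: pose=(-2,-6,E); sL=90/89, sR=90/169; mL=-3600/15041, mR=-45/169; mL+mR=-45/89 → advance -1; mR−mL=-405/15041 → turn -1·90°
n=4: pose=(-3,-6,S); sL=45/109, sR=9/29; mL=-162/3161, mR=-9/58; mL+mR=-45/218 → advance -1; mR−mL=-657/6322 → turn -1·90°
n=5: pose=(-3,-5,W); sL=18/53, sR=90/193; mL=648/10229, mR=-45/193; mL+mR=-9/53 → advance -1; mR−mL=-3033/10229 → turn -1·90°
n=6: pose=(-2,-5,N); sL=45/68, sR=5/4; mL=5/17, mR=-5/8; mL+mR=-45/136 → advance -1; mR−mL=-125/136 → turn -1·90°
n=7: pose=(-2,-6,E); sL=90/89, sR=90/169; mL=-3600/15041, mR=-45/169; mL+mR=-45/89 → advance -1; mR−mL=-405/15041 → turn -1·90°

0 45/53 9/5 126/265 -9/10 -1 -4 N
1 18/13 90/137 -648/1781 -45/137 -1 -5 E
2 45/68 5/4 5/17 -5/8 -2 -5 N
3 90/89 90/169 -3600/15041 -45/169 -2 -6 E
4 45/109 9/29 -162/3161 -9/58 -3 -6 S
5 18/53 90/193 648/10229 -45/193 -3 -5 W
6 45/68 5/4 5/17 -5/8 -2 -5 N
7 90/89 90/169 -3600/15041 -45/169 -2 -6 E
final -3 -6 S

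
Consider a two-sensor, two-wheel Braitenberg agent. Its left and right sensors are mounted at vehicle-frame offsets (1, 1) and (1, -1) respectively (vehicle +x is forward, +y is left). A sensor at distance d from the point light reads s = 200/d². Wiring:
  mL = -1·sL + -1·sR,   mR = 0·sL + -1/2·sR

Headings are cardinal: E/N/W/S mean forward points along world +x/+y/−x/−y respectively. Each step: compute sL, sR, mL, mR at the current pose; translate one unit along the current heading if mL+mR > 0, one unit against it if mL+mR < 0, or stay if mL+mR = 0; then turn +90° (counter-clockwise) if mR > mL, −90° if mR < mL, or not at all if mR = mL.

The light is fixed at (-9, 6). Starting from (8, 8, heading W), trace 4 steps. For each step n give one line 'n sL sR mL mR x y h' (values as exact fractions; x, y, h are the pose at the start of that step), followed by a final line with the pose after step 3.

n=0: pose=(8,8,W); sL=200/257, sR=40/53; mL=-20880/13621, mR=-20/53; mL+mR=-26020/13621 → advance -1; mR−mL=15740/13621 → turn +1·90°
n=1: pose=(9,8,S); sL=100/181, sR=20/29; mL=-6520/5249, mR=-10/29; mL+mR=-8330/5249 → advance -1; mR−mL=4710/5249 → turn +1·90°
n=2: pose=(9,9,E); sL=200/377, sR=40/73; mL=-29680/27521, mR=-20/73; mL+mR=-37220/27521 → advance -1; mR−mL=22140/27521 → turn +1·90°
n=3: pose=(8,9,N); sL=25/34, sR=10/17; mL=-45/34, mR=-5/17; mL+mR=-55/34 → advance -1; mR−mL=35/34 → turn +1·90°

0 200/257 40/53 -20880/13621 -20/53 8 8 W
1 100/181 20/29 -6520/5249 -10/29 9 8 S
2 200/377 40/73 -29680/27521 -20/73 9 9 E
3 25/34 10/17 -45/34 -5/17 8 9 N
final 8 8 W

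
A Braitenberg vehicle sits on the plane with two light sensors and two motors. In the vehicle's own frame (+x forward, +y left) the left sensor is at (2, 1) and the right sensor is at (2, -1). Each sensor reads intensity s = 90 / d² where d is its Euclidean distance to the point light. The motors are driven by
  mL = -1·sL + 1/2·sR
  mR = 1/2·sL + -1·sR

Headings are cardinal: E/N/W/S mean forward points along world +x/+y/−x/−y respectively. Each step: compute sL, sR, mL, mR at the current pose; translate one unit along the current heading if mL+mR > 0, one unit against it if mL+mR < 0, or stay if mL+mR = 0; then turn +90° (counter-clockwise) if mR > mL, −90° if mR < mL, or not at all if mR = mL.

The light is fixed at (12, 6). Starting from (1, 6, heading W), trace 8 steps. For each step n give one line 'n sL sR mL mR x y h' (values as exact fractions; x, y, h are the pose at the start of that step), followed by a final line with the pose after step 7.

0 9/17 9/17 -9/34 -9/34 1 6 W
1 18/29 18/29 -9/29 -9/29 2 6 W
2 45/61 45/61 -45/122 -45/122 3 6 W
3 90/101 90/101 -45/101 -45/101 4 6 W
4 45/41 45/41 -45/82 -45/82 5 6 W
5 18/13 18/13 -9/13 -9/13 6 6 W
6 9/5 9/5 -9/10 -9/10 7 6 W
7 90/37 90/37 -45/37 -45/37 8 6 W
final 9 6 W

n=0: pose=(1,6,W); sL=9/17, sR=9/17; mL=-9/34, mR=-9/34; mL+mR=-9/17 → advance -1; mR−mL=0 → turn +0·90°
n=1: pose=(2,6,W); sL=18/29, sR=18/29; mL=-9/29, mR=-9/29; mL+mR=-18/29 → advance -1; mR−mL=0 → turn +0·90°
n=2: pose=(3,6,W); sL=45/61, sR=45/61; mL=-45/122, mR=-45/122; mL+mR=-45/61 → advance -1; mR−mL=0 → turn +0·90°
n=3: pose=(4,6,W); sL=90/101, sR=90/101; mL=-45/101, mR=-45/101; mL+mR=-90/101 → advance -1; mR−mL=0 → turn +0·90°
n=4: pose=(5,6,W); sL=45/41, sR=45/41; mL=-45/82, mR=-45/82; mL+mR=-45/41 → advance -1; mR−mL=0 → turn +0·90°
n=5: pose=(6,6,W); sL=18/13, sR=18/13; mL=-9/13, mR=-9/13; mL+mR=-18/13 → advance -1; mR−mL=0 → turn +0·90°
n=6: pose=(7,6,W); sL=9/5, sR=9/5; mL=-9/10, mR=-9/10; mL+mR=-9/5 → advance -1; mR−mL=0 → turn +0·90°
n=7: pose=(8,6,W); sL=90/37, sR=90/37; mL=-45/37, mR=-45/37; mL+mR=-90/37 → advance -1; mR−mL=0 → turn +0·90°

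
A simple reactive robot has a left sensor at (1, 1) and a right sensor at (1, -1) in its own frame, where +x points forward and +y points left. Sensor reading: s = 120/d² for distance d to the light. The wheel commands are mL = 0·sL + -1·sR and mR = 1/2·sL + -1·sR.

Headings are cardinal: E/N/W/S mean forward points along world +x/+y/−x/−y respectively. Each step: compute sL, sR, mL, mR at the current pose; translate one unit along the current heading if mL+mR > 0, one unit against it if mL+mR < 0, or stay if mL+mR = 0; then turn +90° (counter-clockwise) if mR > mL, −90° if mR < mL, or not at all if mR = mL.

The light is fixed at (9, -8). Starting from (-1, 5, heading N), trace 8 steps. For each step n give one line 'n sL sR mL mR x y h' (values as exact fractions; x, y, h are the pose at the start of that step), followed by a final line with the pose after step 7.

0 120/317 120/277 -120/277 -21420/87809 -1 5 N
1 60/121 12/29 -12/29 -582/3509 -1 4 W
2 24/37 120/221 -120/221 -1788/8177 0 4 S
3 6/13 15/26 -15/26 -9/26 0 5 E
4 120/317 120/277 -120/277 -21420/87809 -1 5 N
5 60/121 12/29 -12/29 -582/3509 -1 4 W
6 24/37 120/221 -120/221 -1788/8177 0 4 S
7 6/13 15/26 -15/26 -9/26 0 5 E
final -1 5 N

n=0: pose=(-1,5,N); sL=120/317, sR=120/277; mL=-120/277, mR=-21420/87809; mL+mR=-59460/87809 → advance -1; mR−mL=60/317 → turn +1·90°
n=1: pose=(-1,4,W); sL=60/121, sR=12/29; mL=-12/29, mR=-582/3509; mL+mR=-2034/3509 → advance -1; mR−mL=30/121 → turn +1·90°
n=2: pose=(0,4,S); sL=24/37, sR=120/221; mL=-120/221, mR=-1788/8177; mL+mR=-6228/8177 → advance -1; mR−mL=12/37 → turn +1·90°
n=3: pose=(0,5,E); sL=6/13, sR=15/26; mL=-15/26, mR=-9/26; mL+mR=-12/13 → advance -1; mR−mL=3/13 → turn +1·90°
n=4: pose=(-1,5,N); sL=120/317, sR=120/277; mL=-120/277, mR=-21420/87809; mL+mR=-59460/87809 → advance -1; mR−mL=60/317 → turn +1·90°
n=5: pose=(-1,4,W); sL=60/121, sR=12/29; mL=-12/29, mR=-582/3509; mL+mR=-2034/3509 → advance -1; mR−mL=30/121 → turn +1·90°
n=6: pose=(0,4,S); sL=24/37, sR=120/221; mL=-120/221, mR=-1788/8177; mL+mR=-6228/8177 → advance -1; mR−mL=12/37 → turn +1·90°
n=7: pose=(0,5,E); sL=6/13, sR=15/26; mL=-15/26, mR=-9/26; mL+mR=-12/13 → advance -1; mR−mL=3/13 → turn +1·90°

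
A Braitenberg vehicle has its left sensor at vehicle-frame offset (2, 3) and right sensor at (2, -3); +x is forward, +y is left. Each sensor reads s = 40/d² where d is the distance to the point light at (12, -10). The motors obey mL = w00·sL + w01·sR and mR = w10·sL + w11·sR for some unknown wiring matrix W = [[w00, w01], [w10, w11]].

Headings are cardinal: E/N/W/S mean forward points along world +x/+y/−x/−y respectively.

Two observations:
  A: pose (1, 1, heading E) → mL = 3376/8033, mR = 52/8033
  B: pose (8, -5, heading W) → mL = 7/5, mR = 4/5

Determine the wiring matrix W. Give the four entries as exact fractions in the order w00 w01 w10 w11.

obs A: pose=(1,1,E) → sL=40/277, sR=8/29, mL=3376/8033, mR=52/8033
obs B: pose=(8,-5,W) → sL=1, sR=2/5, mL=7/5, mR=4/5
sensor matrix S = [[40/277, 8/29], [1, 2/5]]; det S = -1752/8033
solve [mL_A; mL_B] = S·[w00; w01] and [mR_A; mR_B] = S·[w10; w11]:
  w00 = 1, w01 = 1, w10 = 1, w11 = -1/2

1 1 1 -1/2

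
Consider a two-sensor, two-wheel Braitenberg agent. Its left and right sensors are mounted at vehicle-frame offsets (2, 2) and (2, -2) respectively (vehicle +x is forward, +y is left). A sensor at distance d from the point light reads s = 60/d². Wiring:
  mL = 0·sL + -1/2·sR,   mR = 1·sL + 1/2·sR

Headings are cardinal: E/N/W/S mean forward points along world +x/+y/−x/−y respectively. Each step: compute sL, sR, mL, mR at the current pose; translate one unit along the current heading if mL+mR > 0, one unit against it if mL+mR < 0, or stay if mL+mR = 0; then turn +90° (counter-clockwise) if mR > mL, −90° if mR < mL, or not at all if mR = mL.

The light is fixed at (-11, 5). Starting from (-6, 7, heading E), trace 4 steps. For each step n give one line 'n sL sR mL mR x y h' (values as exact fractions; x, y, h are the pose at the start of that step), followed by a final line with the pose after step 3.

0 12/13 60/49 -30/49 978/637 -6 7 E
1 15/8 3/4 -3/8 9/4 -5 7 N
2 60/17 60/41 -30/41 2970/697 -5 8 W
3 6/5 6 -3 21/5 -6 8 S
final -6 7 E

n=0: pose=(-6,7,E); sL=12/13, sR=60/49; mL=-30/49, mR=978/637; mL+mR=12/13 → advance +1; mR−mL=1368/637 → turn +1·90°
n=1: pose=(-5,7,N); sL=15/8, sR=3/4; mL=-3/8, mR=9/4; mL+mR=15/8 → advance +1; mR−mL=21/8 → turn +1·90°
n=2: pose=(-5,8,W); sL=60/17, sR=60/41; mL=-30/41, mR=2970/697; mL+mR=60/17 → advance +1; mR−mL=3480/697 → turn +1·90°
n=3: pose=(-6,8,S); sL=6/5, sR=6; mL=-3, mR=21/5; mL+mR=6/5 → advance +1; mR−mL=36/5 → turn +1·90°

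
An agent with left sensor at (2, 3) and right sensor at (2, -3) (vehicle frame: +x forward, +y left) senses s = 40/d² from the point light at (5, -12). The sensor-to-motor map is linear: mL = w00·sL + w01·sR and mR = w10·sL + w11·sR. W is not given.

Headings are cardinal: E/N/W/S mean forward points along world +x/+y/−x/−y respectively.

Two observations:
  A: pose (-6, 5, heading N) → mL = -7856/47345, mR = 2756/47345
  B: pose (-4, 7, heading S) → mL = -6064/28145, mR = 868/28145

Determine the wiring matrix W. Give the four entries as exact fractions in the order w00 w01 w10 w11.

obs A: pose=(-6,5,N) → sL=40/557, sR=8/85, mL=-7856/47345, mR=2756/47345
obs B: pose=(-4,7,S) → sL=8/65, sR=40/433, mL=-6064/28145, mR=868/28145
sensor matrix S = [[40/557, 8/85], [8/65, 40/433]]; det S = -6595584/1332525025
solve [mL_A; mL_B] = S·[w00; w01] and [mR_A; mR_B] = S·[w10; w11]:
  w00 = -1, w01 = -1, w10 = -1/2, w11 = 1

-1 -1 -1/2 1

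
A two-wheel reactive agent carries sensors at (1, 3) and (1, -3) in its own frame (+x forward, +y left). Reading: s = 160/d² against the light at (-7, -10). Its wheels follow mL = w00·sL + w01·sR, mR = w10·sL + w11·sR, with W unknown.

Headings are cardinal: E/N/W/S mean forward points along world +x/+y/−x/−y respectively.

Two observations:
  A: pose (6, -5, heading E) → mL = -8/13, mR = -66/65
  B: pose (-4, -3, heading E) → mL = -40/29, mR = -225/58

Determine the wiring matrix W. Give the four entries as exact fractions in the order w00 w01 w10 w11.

-1 0 -1 -1/2

obs A: pose=(6,-5,E) → sL=8/13, sR=4/5, mL=-8/13, mR=-66/65
obs B: pose=(-4,-3,E) → sL=40/29, sR=5, mL=-40/29, mR=-225/58
sensor matrix S = [[8/13, 4/5], [40/29, 5]]; det S = 744/377
solve [mL_A; mL_B] = S·[w00; w01] and [mR_A; mR_B] = S·[w10; w11]:
  w00 = -1, w01 = 0, w10 = -1, w11 = -1/2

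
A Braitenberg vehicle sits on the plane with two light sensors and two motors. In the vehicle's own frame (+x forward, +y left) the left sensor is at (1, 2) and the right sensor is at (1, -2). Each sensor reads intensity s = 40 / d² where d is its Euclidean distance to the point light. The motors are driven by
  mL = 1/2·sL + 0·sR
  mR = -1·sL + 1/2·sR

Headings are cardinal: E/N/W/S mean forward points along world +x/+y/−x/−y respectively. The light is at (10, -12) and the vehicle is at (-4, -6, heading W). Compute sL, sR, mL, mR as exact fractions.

40/241 40/289 20/241 -6740/69649

left sensor world pos  = (-5, -8); dL² = 241
right sensor world pos = (-5, -4); dR² = 289
sL = 40/241 = 40/241
sR = 40/289 = 40/289
mL = 1/2·sL + 0·sR = 20/241
mR = -1·sL + 1/2·sR = -6740/69649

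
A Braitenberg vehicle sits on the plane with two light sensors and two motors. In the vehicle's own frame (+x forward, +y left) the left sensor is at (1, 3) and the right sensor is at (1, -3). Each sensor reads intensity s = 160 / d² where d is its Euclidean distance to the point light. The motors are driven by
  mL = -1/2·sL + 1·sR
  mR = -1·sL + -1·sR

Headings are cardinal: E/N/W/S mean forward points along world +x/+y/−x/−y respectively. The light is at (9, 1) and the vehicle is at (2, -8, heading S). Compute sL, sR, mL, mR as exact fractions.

40/29 4/5 16/145 -316/145

left sensor world pos  = (5, -9); dL² = 116
right sensor world pos = (-1, -9); dR² = 200
sL = 160/116 = 40/29
sR = 160/200 = 4/5
mL = -1/2·sL + 1·sR = 16/145
mR = -1·sL + -1·sR = -316/145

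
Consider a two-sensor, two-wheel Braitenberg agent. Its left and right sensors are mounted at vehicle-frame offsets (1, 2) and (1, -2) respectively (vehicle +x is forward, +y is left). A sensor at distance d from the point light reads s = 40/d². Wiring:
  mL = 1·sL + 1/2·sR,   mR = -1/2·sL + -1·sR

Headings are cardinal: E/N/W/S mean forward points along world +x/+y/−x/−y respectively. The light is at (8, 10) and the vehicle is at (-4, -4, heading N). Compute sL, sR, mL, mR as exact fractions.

8/73 40/269 3612/19637 -3996/19637

left sensor world pos  = (-6, -3); dL² = 365
right sensor world pos = (-2, -3); dR² = 269
sL = 40/365 = 8/73
sR = 40/269 = 40/269
mL = 1·sL + 1/2·sR = 3612/19637
mR = -1/2·sL + -1·sR = -3996/19637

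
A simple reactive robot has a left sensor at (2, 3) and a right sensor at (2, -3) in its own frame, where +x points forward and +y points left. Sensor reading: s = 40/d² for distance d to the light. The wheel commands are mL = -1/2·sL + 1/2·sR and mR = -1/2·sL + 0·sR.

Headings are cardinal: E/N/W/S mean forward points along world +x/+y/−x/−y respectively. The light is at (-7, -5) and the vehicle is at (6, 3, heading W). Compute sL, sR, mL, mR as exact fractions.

20/73 20/121 -480/8833 -10/73

left sensor world pos  = (4, 0); dL² = 146
right sensor world pos = (4, 6); dR² = 242
sL = 40/146 = 20/73
sR = 40/242 = 20/121
mL = -1/2·sL + 1/2·sR = -480/8833
mR = -1/2·sL + 0·sR = -10/73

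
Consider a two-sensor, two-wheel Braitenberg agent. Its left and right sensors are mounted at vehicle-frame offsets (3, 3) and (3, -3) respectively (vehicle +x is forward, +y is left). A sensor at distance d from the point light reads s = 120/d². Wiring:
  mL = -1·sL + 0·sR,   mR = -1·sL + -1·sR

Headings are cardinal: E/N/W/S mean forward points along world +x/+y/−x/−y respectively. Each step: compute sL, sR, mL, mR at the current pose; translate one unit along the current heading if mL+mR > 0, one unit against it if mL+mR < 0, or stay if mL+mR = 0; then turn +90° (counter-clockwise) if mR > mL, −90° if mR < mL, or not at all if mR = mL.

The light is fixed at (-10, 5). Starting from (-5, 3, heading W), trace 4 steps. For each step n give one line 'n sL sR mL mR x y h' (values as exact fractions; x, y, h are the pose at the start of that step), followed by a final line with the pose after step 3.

n=0: pose=(-5,3,W); sL=120/29, sR=24; mL=-120/29, mR=-816/29; mL+mR=-936/29 → advance -1; mR−mL=-24 → turn -1·90°
n=1: pose=(-4,3,N); sL=12, sR=60/41; mL=-12, mR=-552/41; mL+mR=-1044/41 → advance -1; mR−mL=-60/41 → turn -1·90°
n=2: pose=(-4,2,E); sL=40/27, sR=40/39; mL=-40/27, mR=-880/351; mL+mR=-1400/351 → advance -1; mR−mL=-40/39 → turn -1·90°
n=3: pose=(-5,2,S); sL=6/5, sR=3; mL=-6/5, mR=-21/5; mL+mR=-27/5 → advance -1; mR−mL=-3 → turn -1·90°

0 120/29 24 -120/29 -816/29 -5 3 W
1 12 60/41 -12 -552/41 -4 3 N
2 40/27 40/39 -40/27 -880/351 -4 2 E
3 6/5 3 -6/5 -21/5 -5 2 S
final -5 3 W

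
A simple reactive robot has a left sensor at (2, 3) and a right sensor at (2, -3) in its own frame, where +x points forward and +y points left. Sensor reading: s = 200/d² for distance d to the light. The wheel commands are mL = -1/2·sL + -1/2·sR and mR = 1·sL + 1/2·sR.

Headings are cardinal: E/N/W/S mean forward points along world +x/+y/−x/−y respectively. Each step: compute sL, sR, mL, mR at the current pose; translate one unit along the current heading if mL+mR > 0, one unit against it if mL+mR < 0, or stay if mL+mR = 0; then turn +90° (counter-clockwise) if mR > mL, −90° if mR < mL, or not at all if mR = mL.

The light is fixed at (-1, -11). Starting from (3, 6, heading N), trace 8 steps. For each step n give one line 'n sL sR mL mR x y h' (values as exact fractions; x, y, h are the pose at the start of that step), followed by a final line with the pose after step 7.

0 100/181 20/41 -3860/7421 5910/7421 3 6 N
1 200/229 40/89 -13480/20381 22380/20381 3 7 W
2 50/73 25/32 -3425/4672 5025/4672 2 7 S
3 8/17 200/221 -152/221 12/13 2 6 E
4 100/181 20/41 -3860/7421 5910/7421 3 6 N
5 200/229 40/89 -13480/20381 22380/20381 3 7 W
6 50/73 25/32 -3425/4672 5025/4672 2 7 S
7 8/17 200/221 -152/221 12/13 2 6 E
final 3 6 N

n=0: pose=(3,6,N); sL=100/181, sR=20/41; mL=-3860/7421, mR=5910/7421; mL+mR=50/181 → advance +1; mR−mL=9770/7421 → turn +1·90°
n=1: pose=(3,7,W); sL=200/229, sR=40/89; mL=-13480/20381, mR=22380/20381; mL+mR=100/229 → advance +1; mR−mL=35860/20381 → turn +1·90°
n=2: pose=(2,7,S); sL=50/73, sR=25/32; mL=-3425/4672, mR=5025/4672; mL+mR=25/73 → advance +1; mR−mL=4225/2336 → turn +1·90°
n=3: pose=(2,6,E); sL=8/17, sR=200/221; mL=-152/221, mR=12/13; mL+mR=4/17 → advance +1; mR−mL=356/221 → turn +1·90°
n=4: pose=(3,6,N); sL=100/181, sR=20/41; mL=-3860/7421, mR=5910/7421; mL+mR=50/181 → advance +1; mR−mL=9770/7421 → turn +1·90°
n=5: pose=(3,7,W); sL=200/229, sR=40/89; mL=-13480/20381, mR=22380/20381; mL+mR=100/229 → advance +1; mR−mL=35860/20381 → turn +1·90°
n=6: pose=(2,7,S); sL=50/73, sR=25/32; mL=-3425/4672, mR=5025/4672; mL+mR=25/73 → advance +1; mR−mL=4225/2336 → turn +1·90°
n=7: pose=(2,6,E); sL=8/17, sR=200/221; mL=-152/221, mR=12/13; mL+mR=4/17 → advance +1; mR−mL=356/221 → turn +1·90°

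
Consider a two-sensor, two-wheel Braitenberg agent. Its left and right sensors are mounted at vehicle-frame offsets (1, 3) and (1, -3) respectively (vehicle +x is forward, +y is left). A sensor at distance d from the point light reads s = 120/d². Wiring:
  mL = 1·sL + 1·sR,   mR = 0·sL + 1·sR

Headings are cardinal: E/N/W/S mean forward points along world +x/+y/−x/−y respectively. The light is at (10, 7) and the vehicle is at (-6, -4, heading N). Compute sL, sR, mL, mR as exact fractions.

left sensor world pos  = (-9, -3); dL² = 461
right sensor world pos = (-3, -3); dR² = 269
sL = 120/461 = 120/461
sR = 120/269 = 120/269
mL = 1·sL + 1·sR = 87600/124009
mR = 0·sL + 1·sR = 120/269

120/461 120/269 87600/124009 120/269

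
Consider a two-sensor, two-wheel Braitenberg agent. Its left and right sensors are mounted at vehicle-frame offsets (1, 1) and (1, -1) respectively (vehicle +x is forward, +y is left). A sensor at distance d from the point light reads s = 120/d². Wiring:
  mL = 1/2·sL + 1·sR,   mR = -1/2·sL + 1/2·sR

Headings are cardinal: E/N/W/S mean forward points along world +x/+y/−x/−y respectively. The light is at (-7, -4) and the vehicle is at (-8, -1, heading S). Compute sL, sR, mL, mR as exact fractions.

left sensor world pos  = (-7, -2); dL² = 4
right sensor world pos = (-9, -2); dR² = 8
sL = 120/4 = 30
sR = 120/8 = 15
mL = 1/2·sL + 1·sR = 30
mR = -1/2·sL + 1/2·sR = -15/2

30 15 30 -15/2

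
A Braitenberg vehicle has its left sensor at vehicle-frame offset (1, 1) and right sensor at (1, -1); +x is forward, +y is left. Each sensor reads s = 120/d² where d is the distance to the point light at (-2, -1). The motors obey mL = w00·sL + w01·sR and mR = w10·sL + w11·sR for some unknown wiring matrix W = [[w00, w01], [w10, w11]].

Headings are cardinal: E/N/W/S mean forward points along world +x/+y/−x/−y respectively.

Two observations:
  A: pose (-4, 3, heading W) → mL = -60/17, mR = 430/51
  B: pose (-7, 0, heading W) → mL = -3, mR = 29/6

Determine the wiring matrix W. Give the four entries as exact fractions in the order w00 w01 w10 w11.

0 -1 1 1/2

obs A: pose=(-4,3,W) → sL=20/3, sR=60/17, mL=-60/17, mR=430/51
obs B: pose=(-7,0,W) → sL=10/3, sR=3, mL=-3, mR=29/6
sensor matrix S = [[20/3, 60/17], [10/3, 3]]; det S = 140/17
solve [mL_A; mL_B] = S·[w00; w01] and [mR_A; mR_B] = S·[w10; w11]:
  w00 = 0, w01 = -1, w10 = 1, w11 = 1/2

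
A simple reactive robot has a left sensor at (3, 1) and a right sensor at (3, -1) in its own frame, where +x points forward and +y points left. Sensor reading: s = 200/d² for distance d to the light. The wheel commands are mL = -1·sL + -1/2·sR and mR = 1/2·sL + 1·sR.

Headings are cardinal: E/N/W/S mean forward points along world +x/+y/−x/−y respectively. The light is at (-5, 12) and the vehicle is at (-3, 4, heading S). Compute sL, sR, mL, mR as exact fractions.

left sensor world pos  = (-2, 1); dL² = 130
right sensor world pos = (-4, 1); dR² = 122
sL = 200/130 = 20/13
sR = 200/122 = 100/61
mL = -1·sL + -1/2·sR = -1870/793
mR = 1/2·sL + 1·sR = 1910/793

20/13 100/61 -1870/793 1910/793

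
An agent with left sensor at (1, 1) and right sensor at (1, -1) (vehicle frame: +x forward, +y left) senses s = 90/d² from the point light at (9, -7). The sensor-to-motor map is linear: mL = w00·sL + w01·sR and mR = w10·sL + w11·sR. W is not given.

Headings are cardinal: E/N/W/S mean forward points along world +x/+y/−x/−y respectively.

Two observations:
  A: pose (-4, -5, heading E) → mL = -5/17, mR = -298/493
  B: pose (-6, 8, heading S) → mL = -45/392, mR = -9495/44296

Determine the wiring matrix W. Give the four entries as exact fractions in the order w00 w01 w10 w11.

-1/2 0 -1/2 -1/2

obs A: pose=(-4,-5,E) → sL=10/17, sR=18/29, mL=-5/17, mR=-298/493
obs B: pose=(-6,8,S) → sL=45/196, sR=45/226, mL=-45/392, mR=-9495/44296
sensor matrix S = [[10/17, 18/29], [45/196, 45/226]]; det S = -138555/5459482
solve [mL_A; mL_B] = S·[w00; w01] and [mR_A; mR_B] = S·[w10; w11]:
  w00 = -1/2, w01 = 0, w10 = -1/2, w11 = -1/2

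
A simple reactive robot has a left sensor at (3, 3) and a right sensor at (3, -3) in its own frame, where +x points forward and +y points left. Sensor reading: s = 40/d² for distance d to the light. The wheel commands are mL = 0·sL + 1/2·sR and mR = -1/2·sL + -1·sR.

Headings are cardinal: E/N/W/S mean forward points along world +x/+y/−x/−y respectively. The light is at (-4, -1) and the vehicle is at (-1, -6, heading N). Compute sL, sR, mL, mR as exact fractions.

left sensor world pos  = (-4, -3); dL² = 4
right sensor world pos = (2, -3); dR² = 40
sL = 40/4 = 10
sR = 40/40 = 1
mL = 0·sL + 1/2·sR = 1/2
mR = -1/2·sL + -1·sR = -6

10 1 1/2 -6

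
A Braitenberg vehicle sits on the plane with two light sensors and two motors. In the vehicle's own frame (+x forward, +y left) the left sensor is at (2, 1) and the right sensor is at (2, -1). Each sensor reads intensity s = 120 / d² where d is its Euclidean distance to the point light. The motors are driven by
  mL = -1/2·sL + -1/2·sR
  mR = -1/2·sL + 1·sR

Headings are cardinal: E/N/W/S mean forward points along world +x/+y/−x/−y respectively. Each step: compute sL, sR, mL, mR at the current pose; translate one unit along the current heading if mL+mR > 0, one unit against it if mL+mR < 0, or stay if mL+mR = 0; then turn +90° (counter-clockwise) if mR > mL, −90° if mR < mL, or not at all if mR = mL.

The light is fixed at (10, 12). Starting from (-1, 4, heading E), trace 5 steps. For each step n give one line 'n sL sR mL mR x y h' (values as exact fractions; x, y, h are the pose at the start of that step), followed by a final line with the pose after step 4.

n=0: pose=(-1,4,E); sL=12/13, sR=20/27; mL=-292/351, mR=98/351; mL+mR=-194/351 → advance -1; mR−mL=10/9 → turn +1·90°
n=1: pose=(-2,4,N); sL=24/41, sR=120/157; mL=-4344/6437, mR=3036/6437; mL+mR=-1308/6437 → advance -1; mR−mL=180/157 → turn +1·90°
n=2: pose=(-2,3,W); sL=15/37, sR=6/13; mL=-417/962, mR=249/962; mL+mR=-84/481 → advance -1; mR−mL=9/13 → turn +1·90°
n=3: pose=(-1,3,S); sL=120/221, sR=24/53; mL=-5832/11713, mR=2124/11713; mL+mR=-3708/11713 → advance -1; mR−mL=36/53 → turn +1·90°
n=4: pose=(-1,4,E); sL=12/13, sR=20/27; mL=-292/351, mR=98/351; mL+mR=-194/351 → advance -1; mR−mL=10/9 → turn +1·90°

0 12/13 20/27 -292/351 98/351 -1 4 E
1 24/41 120/157 -4344/6437 3036/6437 -2 4 N
2 15/37 6/13 -417/962 249/962 -2 3 W
3 120/221 24/53 -5832/11713 2124/11713 -1 3 S
4 12/13 20/27 -292/351 98/351 -1 4 E
final -2 4 N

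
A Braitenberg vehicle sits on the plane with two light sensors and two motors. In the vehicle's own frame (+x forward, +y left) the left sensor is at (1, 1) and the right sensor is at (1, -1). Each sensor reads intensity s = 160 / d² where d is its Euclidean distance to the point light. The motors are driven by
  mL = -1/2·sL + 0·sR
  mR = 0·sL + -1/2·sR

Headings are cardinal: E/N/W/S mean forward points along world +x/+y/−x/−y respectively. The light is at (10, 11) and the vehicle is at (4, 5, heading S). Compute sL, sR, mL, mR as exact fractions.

80/37 80/49 -40/37 -40/49

left sensor world pos  = (5, 4); dL² = 74
right sensor world pos = (3, 4); dR² = 98
sL = 160/74 = 80/37
sR = 160/98 = 80/49
mL = -1/2·sL + 0·sR = -40/37
mR = 0·sL + -1/2·sR = -40/49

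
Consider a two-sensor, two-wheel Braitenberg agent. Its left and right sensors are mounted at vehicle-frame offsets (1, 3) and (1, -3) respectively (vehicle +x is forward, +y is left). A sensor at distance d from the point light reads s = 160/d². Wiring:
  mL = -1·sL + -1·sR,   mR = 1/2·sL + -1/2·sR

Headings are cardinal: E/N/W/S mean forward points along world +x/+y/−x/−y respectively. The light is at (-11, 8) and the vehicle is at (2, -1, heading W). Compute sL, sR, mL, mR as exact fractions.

5/9 8/9 -13/9 -1/6

left sensor world pos  = (1, -4); dL² = 288
right sensor world pos = (1, 2); dR² = 180
sL = 160/288 = 5/9
sR = 160/180 = 8/9
mL = -1·sL + -1·sR = -13/9
mR = 1/2·sL + -1/2·sR = -1/6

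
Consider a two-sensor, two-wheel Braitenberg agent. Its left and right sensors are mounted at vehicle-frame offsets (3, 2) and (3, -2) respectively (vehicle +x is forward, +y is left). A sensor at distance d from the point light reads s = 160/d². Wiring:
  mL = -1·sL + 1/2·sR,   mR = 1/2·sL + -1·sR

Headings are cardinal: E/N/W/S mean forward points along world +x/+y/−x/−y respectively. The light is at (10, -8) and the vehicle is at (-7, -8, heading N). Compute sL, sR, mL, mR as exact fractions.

16/37 80/117 -392/4329 -2024/4329

left sensor world pos  = (-9, -5); dL² = 370
right sensor world pos = (-5, -5); dR² = 234
sL = 160/370 = 16/37
sR = 160/234 = 80/117
mL = -1·sL + 1/2·sR = -392/4329
mR = 1/2·sL + -1·sR = -2024/4329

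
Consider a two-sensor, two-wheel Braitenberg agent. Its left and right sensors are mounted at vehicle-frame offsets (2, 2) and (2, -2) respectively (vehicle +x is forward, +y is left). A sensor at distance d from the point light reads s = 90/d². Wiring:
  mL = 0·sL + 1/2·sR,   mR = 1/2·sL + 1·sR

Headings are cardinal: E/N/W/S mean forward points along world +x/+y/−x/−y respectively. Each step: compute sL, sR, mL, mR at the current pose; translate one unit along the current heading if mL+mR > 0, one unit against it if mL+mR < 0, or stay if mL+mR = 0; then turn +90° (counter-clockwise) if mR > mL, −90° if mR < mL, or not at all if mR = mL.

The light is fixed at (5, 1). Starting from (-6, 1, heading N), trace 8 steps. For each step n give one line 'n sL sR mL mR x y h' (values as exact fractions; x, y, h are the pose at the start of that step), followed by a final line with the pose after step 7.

n=0: pose=(-6,1,N); sL=90/173, sR=18/17; mL=9/17, mR=3879/2941; mL+mR=5436/2941 → advance +1; mR−mL=2322/2941 → turn +1·90°
n=1: pose=(-6,2,W); sL=9/17, sR=45/89; mL=45/178, mR=2331/3026; mL+mR=1548/1513 → advance +1; mR−mL=783/1513 → turn +1·90°
n=2: pose=(-7,2,S); sL=90/101, sR=90/197; mL=45/197, mR=17955/19897; mL+mR=22500/19897 → advance +1; mR−mL=13410/19897 → turn +1·90°
n=3: pose=(-7,1,E); sL=45/52, sR=45/52; mL=45/104, mR=135/104; mL+mR=45/26 → advance +1; mR−mL=45/52 → turn +1·90°
n=4: pose=(-6,1,N); sL=90/173, sR=18/17; mL=9/17, mR=3879/2941; mL+mR=5436/2941 → advance +1; mR−mL=2322/2941 → turn +1·90°
n=5: pose=(-6,2,W); sL=9/17, sR=45/89; mL=45/178, mR=2331/3026; mL+mR=1548/1513 → advance +1; mR−mL=783/1513 → turn +1·90°
n=6: pose=(-7,2,S); sL=90/101, sR=90/197; mL=45/197, mR=17955/19897; mL+mR=22500/19897 → advance +1; mR−mL=13410/19897 → turn +1·90°
n=7: pose=(-7,1,E); sL=45/52, sR=45/52; mL=45/104, mR=135/104; mL+mR=45/26 → advance +1; mR−mL=45/52 → turn +1·90°

0 90/173 18/17 9/17 3879/2941 -6 1 N
1 9/17 45/89 45/178 2331/3026 -6 2 W
2 90/101 90/197 45/197 17955/19897 -7 2 S
3 45/52 45/52 45/104 135/104 -7 1 E
4 90/173 18/17 9/17 3879/2941 -6 1 N
5 9/17 45/89 45/178 2331/3026 -6 2 W
6 90/101 90/197 45/197 17955/19897 -7 2 S
7 45/52 45/52 45/104 135/104 -7 1 E
final -6 1 N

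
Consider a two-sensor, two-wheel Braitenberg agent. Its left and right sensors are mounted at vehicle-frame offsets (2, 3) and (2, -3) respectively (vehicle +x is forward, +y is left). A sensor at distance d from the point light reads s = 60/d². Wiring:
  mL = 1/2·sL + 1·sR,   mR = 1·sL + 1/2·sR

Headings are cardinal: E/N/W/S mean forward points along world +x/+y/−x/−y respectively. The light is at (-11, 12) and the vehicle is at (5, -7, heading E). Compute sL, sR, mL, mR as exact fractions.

left sensor world pos  = (7, -4); dL² = 580
right sensor world pos = (7, -10); dR² = 808
sL = 60/580 = 3/29
sR = 60/808 = 15/202
mL = 1/2·sL + 1·sR = 369/2929
mR = 1·sL + 1/2·sR = 1647/11716

3/29 15/202 369/2929 1647/11716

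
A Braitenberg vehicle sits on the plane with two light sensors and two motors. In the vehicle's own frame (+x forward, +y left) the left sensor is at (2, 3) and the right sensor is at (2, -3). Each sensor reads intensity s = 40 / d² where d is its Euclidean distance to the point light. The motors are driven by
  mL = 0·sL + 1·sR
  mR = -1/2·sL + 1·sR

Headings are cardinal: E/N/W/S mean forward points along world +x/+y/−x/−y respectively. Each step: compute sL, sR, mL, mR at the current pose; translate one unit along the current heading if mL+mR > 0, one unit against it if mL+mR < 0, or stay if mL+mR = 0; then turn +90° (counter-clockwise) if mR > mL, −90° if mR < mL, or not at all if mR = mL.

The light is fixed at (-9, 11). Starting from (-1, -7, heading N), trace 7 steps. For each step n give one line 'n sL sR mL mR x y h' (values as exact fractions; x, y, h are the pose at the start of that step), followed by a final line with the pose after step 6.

n=0: pose=(-1,-7,N); sL=40/281, sR=40/377; mL=40/377, mR=3700/105937; mL+mR=14940/105937 → advance +1; mR−mL=-20/281 → turn -1·90°
n=1: pose=(-1,-6,E); sL=5/37, sR=2/25; mL=2/25, mR=23/1850; mL+mR=171/1850 → advance +1; mR−mL=-5/74 → turn -1·90°
n=2: pose=(0,-6,S); sL=8/101, sR=40/397; mL=40/397, mR=2452/40097; mL+mR=6492/40097 → advance +1; mR−mL=-4/101 → turn -1·90°
n=3: pose=(0,-7,W); sL=4/49, sR=20/137; mL=20/137, mR=706/6713; mL+mR=1686/6713 → advance +1; mR−mL=-2/49 → turn -1·90°
n=4: pose=(-1,-7,N); sL=40/281, sR=40/377; mL=40/377, mR=3700/105937; mL+mR=14940/105937 → advance +1; mR−mL=-20/281 → turn -1·90°
n=5: pose=(-1,-6,E); sL=5/37, sR=2/25; mL=2/25, mR=23/1850; mL+mR=171/1850 → advance +1; mR−mL=-5/74 → turn -1·90°
n=6: pose=(0,-6,S); sL=8/101, sR=40/397; mL=40/397, mR=2452/40097; mL+mR=6492/40097 → advance +1; mR−mL=-4/101 → turn -1·90°

0 40/281 40/377 40/377 3700/105937 -1 -7 N
1 5/37 2/25 2/25 23/1850 -1 -6 E
2 8/101 40/397 40/397 2452/40097 0 -6 S
3 4/49 20/137 20/137 706/6713 0 -7 W
4 40/281 40/377 40/377 3700/105937 -1 -7 N
5 5/37 2/25 2/25 23/1850 -1 -6 E
6 8/101 40/397 40/397 2452/40097 0 -6 S
final 0 -7 W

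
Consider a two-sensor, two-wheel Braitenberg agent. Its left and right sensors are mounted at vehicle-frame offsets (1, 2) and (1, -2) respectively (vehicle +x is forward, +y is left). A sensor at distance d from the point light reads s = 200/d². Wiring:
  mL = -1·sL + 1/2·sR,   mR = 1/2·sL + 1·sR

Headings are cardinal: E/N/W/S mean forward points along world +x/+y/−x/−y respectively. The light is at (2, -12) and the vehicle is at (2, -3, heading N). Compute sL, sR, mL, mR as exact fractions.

left sensor world pos  = (0, -2); dL² = 104
right sensor world pos = (4, -2); dR² = 104
sL = 200/104 = 25/13
sR = 200/104 = 25/13
mL = -1·sL + 1/2·sR = -25/26
mR = 1/2·sL + 1·sR = 75/26

25/13 25/13 -25/26 75/26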